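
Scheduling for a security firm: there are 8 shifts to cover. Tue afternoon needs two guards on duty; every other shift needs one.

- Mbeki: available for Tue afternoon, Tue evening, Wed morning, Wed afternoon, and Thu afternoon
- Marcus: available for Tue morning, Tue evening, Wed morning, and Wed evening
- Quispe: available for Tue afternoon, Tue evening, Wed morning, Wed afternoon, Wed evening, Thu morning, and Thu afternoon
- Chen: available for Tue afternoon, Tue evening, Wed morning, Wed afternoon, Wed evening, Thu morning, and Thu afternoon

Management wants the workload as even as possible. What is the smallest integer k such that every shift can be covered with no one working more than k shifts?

With 4 guards and 9 worker-slots to fill, someone must work at least ⌈9/4⌉ = 3 shifts, so k ≥ 3.
k = 3 works: Tue morning→Marcus, Tue afternoon→Mbeki+Quispe, Tue evening→Marcus, Wed morning→Quispe, Wed afternoon→Mbeki, Wed evening→Marcus, Thu morning→Quispe, Thu afternoon→Mbeki.
Loads: Mbeki 3, Marcus 3, Quispe 3, Chen 0 — all ≤ 3.

3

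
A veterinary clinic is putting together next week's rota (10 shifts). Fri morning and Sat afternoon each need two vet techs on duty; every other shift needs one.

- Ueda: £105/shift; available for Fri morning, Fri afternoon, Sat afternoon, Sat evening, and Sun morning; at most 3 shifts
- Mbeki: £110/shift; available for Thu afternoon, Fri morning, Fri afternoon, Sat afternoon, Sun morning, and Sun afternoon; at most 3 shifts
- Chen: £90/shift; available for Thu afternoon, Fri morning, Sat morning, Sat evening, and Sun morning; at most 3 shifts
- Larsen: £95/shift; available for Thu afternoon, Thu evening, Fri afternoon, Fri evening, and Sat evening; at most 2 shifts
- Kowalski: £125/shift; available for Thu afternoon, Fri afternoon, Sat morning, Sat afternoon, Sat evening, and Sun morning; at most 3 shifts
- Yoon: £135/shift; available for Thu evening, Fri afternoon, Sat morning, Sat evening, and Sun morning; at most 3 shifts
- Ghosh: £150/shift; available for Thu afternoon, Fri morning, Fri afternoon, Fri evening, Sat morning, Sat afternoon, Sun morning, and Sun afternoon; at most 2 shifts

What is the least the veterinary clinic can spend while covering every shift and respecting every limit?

£1230

Picking the cheapest available vet tech for each shift independently would cost £1165, but that ignores the shift limits.
An optimal schedule: Thu afternoon→Chen, Thu evening→Larsen, Fri morning→Ueda+Mbeki, Fri afternoon→Ueda, Fri evening→Larsen, Sat morning→Chen, Sat afternoon→Ueda+Mbeki, Sat evening→Chen, Sun morning→Kowalski, Sun afternoon→Mbeki.
Total: 90 + 95 + 105 + 110 + 105 + 95 + 90 + 105 + 110 + 90 + 125 + 110 = £1230.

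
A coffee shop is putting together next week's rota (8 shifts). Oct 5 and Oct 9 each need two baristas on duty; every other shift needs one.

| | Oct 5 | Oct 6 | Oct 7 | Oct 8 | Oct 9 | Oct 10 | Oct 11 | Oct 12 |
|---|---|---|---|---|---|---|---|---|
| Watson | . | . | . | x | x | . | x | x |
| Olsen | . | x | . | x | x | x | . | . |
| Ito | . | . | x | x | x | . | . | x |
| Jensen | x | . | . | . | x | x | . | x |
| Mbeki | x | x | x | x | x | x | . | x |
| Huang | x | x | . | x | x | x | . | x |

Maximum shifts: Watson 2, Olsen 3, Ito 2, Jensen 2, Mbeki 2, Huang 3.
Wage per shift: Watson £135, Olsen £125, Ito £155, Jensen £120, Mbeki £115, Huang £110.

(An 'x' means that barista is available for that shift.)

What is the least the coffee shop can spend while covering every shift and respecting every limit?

£1185

Oct 11 can only be covered by Watson, so that assignment is forced.
Picking the cheapest available barista for each shift independently would cost £1140, but that ignores the shift limits.
An optimal schedule: Oct 5→Huang+Mbeki, Oct 6→Huang, Oct 7→Mbeki, Oct 8→Olsen, Oct 9→Jensen+Olsen, Oct 10→Huang, Oct 11→Watson, Oct 12→Jensen.
Total: 110 + 115 + 110 + 115 + 125 + 120 + 125 + 110 + 135 + 120 = £1185.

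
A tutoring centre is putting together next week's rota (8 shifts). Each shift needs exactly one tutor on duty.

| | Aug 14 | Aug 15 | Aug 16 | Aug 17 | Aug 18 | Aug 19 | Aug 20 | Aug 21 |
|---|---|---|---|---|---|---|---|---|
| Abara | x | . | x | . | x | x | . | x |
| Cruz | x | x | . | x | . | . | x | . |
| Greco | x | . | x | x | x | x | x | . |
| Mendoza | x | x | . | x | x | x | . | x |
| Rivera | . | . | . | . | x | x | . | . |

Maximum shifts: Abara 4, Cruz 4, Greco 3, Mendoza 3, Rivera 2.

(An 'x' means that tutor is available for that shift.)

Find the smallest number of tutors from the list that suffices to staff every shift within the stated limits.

8 slots to fill and no one can take more than 4, so at least ⌈8/4⌉ = 2 tutors are needed.
Abara and Cruz alone can cover everything: Aug 14→Cruz, Aug 15→Cruz, Aug 16→Abara, Aug 17→Cruz, Aug 18→Abara, Aug 19→Abara, Aug 20→Cruz, Aug 21→Abara.

2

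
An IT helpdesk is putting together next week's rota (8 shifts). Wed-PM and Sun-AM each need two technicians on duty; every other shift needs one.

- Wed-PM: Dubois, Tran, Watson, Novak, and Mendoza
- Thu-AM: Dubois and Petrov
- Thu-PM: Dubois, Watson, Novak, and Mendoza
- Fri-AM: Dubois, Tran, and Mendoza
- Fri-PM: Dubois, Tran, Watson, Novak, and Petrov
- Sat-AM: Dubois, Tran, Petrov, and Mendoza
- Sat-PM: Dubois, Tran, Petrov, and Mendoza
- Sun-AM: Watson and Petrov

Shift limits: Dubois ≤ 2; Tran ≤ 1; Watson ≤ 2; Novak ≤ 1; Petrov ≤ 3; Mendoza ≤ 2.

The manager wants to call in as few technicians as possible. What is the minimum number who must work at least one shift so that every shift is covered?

5

10 slots to fill and no one can take more than 3, so at least ⌈10/3⌉ = 4 technicians are needed.
Any 4 technicians together have capacity at most 3+2+2+2 = 9 < 10 slots, so 4 can never suffice.
Dubois, Tran, Watson, Petrov, and Mendoza alone can cover everything: Wed-PM→Watson+Mendoza, Thu-AM→Dubois, Thu-PM→Dubois, Fri-AM→Tran, Fri-PM→Petrov, Sat-AM→Petrov, Sat-PM→Mendoza, Sun-AM→Watson+Petrov.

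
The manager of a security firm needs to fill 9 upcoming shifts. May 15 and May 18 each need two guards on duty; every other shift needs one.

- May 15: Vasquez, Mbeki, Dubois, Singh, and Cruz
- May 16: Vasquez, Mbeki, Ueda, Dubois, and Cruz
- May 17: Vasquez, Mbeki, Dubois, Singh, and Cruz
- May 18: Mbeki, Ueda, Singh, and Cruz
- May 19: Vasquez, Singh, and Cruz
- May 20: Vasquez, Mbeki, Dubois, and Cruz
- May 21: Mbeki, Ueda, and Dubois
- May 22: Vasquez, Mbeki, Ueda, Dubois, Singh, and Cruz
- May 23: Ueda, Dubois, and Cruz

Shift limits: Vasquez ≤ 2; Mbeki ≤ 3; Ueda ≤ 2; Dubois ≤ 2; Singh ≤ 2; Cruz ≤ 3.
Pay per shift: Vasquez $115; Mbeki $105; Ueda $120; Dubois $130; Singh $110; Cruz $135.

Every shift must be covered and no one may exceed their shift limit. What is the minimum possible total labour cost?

Picking the cheapest available guard for each shift independently would cost $1185, but that ignores the shift limits.
An optimal schedule: May 15→Dubois+Singh, May 16→Mbeki, May 17→Mbeki, May 18→Ueda+Singh, May 19→Vasquez, May 20→Vasquez, May 21→Mbeki, May 22→Dubois, May 23→Ueda.
Total: 130 + 110 + 105 + 105 + 120 + 110 + 115 + 115 + 105 + 130 + 120 = $1265.

$1265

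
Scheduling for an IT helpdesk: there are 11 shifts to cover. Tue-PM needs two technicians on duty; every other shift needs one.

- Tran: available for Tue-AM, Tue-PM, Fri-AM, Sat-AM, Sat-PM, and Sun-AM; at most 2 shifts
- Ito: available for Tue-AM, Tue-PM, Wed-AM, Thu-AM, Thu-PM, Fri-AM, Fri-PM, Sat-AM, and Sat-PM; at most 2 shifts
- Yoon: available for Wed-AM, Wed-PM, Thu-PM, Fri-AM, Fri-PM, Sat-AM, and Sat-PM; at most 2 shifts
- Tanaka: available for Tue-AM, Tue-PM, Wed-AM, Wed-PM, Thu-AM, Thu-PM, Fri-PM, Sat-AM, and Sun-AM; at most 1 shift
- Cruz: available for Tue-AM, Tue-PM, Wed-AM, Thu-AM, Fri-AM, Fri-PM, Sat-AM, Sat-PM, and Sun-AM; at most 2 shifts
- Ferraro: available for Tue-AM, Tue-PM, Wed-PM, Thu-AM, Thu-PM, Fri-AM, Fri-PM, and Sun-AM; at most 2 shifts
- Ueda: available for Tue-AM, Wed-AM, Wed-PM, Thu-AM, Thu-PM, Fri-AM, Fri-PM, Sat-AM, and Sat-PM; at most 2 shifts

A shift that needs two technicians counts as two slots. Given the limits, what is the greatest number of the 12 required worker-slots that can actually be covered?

12

Total capacity across all technicians is 2+2+2+1+2+2+2 = 13, and 12 slots are needed, so at most 12 can be filled.
An assignment achieving 12: Tue-AM→Cruz, Tue-PM→Tran+Ito, Wed-AM→Ito, Wed-PM→Yoon, Thu-AM→Tanaka, Thu-PM→Yoon, Fri-AM→Ferraro, Fri-PM→Ferraro, Sat-AM→Ueda, Sat-PM→Cruz, Sun-AM→Tran.
Loads: Tran 2/2, Ito 2/2, Yoon 2/2, Tanaka 1/1, Cruz 2/2, Ferraro 2/2, Ueda 1/2.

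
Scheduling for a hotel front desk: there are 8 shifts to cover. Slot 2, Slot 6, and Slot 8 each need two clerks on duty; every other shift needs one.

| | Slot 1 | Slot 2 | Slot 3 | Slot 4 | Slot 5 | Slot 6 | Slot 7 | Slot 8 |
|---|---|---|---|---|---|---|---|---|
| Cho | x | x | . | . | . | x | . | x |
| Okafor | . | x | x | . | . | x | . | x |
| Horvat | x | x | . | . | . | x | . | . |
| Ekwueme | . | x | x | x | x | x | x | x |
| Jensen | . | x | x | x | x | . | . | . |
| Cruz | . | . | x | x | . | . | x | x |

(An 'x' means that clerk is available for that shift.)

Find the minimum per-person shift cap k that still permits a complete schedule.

With 6 clerks and 11 worker-slots to fill, someone must work at least ⌈11/6⌉ = 2 shifts, so k ≥ 2.
k = 2 works: Slot 1→Cho, Slot 2→Horvat+Jensen, Slot 3→Okafor, Slot 4→Jensen, Slot 5→Ekwueme, Slot 6→Cho+Horvat, Slot 7→Ekwueme, Slot 8→Okafor+Cruz.
Loads: Cho 2, Okafor 2, Horvat 2, Ekwueme 2, Jensen 2, Cruz 1 — all ≤ 2.

2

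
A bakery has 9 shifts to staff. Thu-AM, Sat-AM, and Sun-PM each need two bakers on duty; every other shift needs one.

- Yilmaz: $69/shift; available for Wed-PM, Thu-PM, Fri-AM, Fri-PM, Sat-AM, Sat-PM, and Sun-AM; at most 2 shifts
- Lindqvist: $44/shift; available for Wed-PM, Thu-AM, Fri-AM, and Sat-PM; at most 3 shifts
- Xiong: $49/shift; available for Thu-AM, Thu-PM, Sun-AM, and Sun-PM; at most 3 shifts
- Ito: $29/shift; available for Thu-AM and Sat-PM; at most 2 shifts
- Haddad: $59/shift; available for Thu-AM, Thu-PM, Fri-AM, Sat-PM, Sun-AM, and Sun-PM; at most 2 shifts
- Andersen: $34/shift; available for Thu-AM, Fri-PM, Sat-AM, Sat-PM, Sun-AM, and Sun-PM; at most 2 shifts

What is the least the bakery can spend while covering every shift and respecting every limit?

Sat-AM can only be covered by Yilmaz and Andersen, so that assignment is forced.
Picking the cheapest available baker for each shift independently would cost $483, but that ignores the shift limits.
An optimal schedule: Wed-PM→Lindqvist, Thu-AM→Ito+Lindqvist, Thu-PM→Xiong, Fri-AM→Lindqvist, Fri-PM→Andersen, Sat-AM→Andersen+Yilmaz, Sat-PM→Ito, Sun-AM→Xiong, Sun-PM→Xiong+Haddad.
Total: 44 + 29 + 44 + 49 + 44 + 34 + 34 + 69 + 29 + 49 + 49 + 59 = $533.

$533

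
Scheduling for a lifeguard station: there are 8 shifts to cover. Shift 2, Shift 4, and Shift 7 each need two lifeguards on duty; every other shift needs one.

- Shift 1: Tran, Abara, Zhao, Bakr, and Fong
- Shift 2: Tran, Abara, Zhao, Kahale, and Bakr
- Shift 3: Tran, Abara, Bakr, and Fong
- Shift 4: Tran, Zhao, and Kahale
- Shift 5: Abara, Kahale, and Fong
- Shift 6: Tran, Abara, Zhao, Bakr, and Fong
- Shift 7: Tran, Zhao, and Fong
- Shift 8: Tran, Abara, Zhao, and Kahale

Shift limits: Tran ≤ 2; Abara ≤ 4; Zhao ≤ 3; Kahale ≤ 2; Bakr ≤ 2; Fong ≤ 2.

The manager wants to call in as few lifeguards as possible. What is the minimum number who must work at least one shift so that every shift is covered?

11 slots to fill and no one can take more than 4, so at least ⌈11/4⌉ = 3 lifeguards are needed.
Any 3 lifeguards together have capacity at most 4+3+2 = 9 < 11 slots, so 3 can never suffice.
Tran, Abara, Zhao, and Kahale alone can cover everything: Shift 1→Abara, Shift 2→Zhao+Kahale, Shift 3→Tran, Shift 4→Zhao+Kahale, Shift 5→Abara, Shift 6→Abara, Shift 7→Tran+Zhao, Shift 8→Abara.

4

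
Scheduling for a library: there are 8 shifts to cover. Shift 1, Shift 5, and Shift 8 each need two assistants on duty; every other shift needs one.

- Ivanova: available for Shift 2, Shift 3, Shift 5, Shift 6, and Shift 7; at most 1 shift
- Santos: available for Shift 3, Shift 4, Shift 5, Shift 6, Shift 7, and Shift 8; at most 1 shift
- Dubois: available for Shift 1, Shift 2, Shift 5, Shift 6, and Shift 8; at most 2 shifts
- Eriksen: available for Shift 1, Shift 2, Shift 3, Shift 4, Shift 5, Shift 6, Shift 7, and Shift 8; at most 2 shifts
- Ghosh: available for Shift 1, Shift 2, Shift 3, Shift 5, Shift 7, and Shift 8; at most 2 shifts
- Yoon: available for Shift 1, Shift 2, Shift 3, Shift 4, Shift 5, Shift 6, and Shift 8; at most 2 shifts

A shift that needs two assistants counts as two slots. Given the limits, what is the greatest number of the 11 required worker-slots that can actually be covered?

Total capacity across all assistants is 1+1+2+2+2+2 = 10, and 11 slots are needed, so at most 10 can be filled.
An assignment achieving 10: Shift 1→Dubois+Eriksen, Shift 2→Dubois, Shift 3→Eriksen, Shift 4→Santos, Shift 5→Ghosh, Shift 6→Yoon, Shift 7→Ivanova, Shift 8→Ghosh+Yoon.
Loads: Ivanova 1/1, Santos 1/1, Dubois 2/2, Eriksen 2/2, Ghosh 2/2, Yoon 2/2.

10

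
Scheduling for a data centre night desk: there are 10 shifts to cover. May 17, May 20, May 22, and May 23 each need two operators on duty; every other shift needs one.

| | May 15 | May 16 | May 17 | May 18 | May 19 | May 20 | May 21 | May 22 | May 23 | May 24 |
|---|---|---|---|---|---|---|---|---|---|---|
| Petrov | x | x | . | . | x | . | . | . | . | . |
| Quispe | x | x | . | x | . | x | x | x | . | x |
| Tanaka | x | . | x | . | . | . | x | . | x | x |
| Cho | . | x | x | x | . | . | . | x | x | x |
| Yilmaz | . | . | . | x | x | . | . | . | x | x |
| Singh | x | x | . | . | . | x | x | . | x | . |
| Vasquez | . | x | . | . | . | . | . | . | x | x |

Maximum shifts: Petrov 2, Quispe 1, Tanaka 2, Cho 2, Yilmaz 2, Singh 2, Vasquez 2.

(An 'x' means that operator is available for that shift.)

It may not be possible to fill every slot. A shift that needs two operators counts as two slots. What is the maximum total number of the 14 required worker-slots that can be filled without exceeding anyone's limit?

Total capacity across all operators is 2+1+2+2+2+2+2 = 13, and 14 slots are needed, so at most 13 can be filled.
An assignment achieving 13: May 15→Petrov, May 16→Singh, May 17→Tanaka+Cho, May 18→Yilmaz, May 19→Petrov, May 20→Quispe+Singh, May 21→Tanaka, May 22→Cho, May 23→Yilmaz+Vasquez, May 24→Vasquez.
Loads: Petrov 2/2, Quispe 1/1, Tanaka 2/2, Cho 2/2, Yilmaz 2/2, Singh 2/2, Vasquez 2/2.

13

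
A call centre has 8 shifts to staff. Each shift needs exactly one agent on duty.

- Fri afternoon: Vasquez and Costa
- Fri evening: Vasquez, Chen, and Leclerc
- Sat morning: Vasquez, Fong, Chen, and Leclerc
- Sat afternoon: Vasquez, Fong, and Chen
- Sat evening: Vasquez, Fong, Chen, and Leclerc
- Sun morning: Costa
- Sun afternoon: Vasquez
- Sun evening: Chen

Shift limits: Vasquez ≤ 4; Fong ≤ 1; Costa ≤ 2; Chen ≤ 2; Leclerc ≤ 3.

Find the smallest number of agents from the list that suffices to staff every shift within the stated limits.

3

8 slots to fill and no one can take more than 4, so at least ⌈8/4⌉ = 2 agents are needed.
Any 2 agents together have capacity at most 4+3 = 7 < 8 slots, so 2 can never suffice.
Vasquez, Costa, and Chen alone can cover everything: Fri afternoon→Costa, Fri evening→Vasquez, Sat morning→Vasquez, Sat afternoon→Vasquez, Sat evening→Chen, Sun morning→Costa, Sun afternoon→Vasquez, Sun evening→Chen.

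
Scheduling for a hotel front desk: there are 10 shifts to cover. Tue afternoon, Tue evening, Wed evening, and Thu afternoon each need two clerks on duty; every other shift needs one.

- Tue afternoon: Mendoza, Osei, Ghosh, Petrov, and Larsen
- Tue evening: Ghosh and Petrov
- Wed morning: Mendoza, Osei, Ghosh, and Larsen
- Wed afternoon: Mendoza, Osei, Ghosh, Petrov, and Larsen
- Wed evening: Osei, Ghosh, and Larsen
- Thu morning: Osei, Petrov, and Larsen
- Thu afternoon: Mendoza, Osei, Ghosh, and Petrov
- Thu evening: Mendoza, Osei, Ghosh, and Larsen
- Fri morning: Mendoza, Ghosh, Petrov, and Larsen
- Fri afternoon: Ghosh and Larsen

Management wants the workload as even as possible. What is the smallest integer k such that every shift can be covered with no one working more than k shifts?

With 5 clerks and 14 worker-slots to fill, someone must work at least ⌈14/5⌉ = 3 shifts, so k ≥ 3.
k = 3 works: Tue afternoon→Petrov+Larsen, Tue evening→Ghosh+Petrov, Wed morning→Mendoza, Wed afternoon→Larsen, Wed evening→Osei+Ghosh, Thu morning→Osei, Thu afternoon→Osei+Petrov, Thu evening→Mendoza, Fri morning→Mendoza, Fri afternoon→Ghosh.
Loads: Mendoza 3, Osei 3, Ghosh 3, Petrov 3, Larsen 2 — all ≤ 3.

3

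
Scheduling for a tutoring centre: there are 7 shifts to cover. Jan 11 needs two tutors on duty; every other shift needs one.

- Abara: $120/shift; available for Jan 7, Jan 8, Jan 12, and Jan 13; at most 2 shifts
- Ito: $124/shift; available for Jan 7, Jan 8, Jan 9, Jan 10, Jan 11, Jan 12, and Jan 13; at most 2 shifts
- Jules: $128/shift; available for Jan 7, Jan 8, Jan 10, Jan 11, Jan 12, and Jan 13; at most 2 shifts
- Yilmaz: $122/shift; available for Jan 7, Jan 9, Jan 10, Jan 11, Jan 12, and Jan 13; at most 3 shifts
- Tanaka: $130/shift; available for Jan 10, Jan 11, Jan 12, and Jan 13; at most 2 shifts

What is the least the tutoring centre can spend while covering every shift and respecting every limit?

Picking the cheapest available tutor for each shift independently would cost $970, but that ignores the shift limits.
An optimal schedule: Jan 7→Abara, Jan 8→Abara, Jan 9→Yilmaz, Jan 10→Yilmaz, Jan 11→Ito+Jules, Jan 12→Yilmaz, Jan 13→Ito.
Total: 120 + 120 + 122 + 122 + 124 + 128 + 122 + 124 = $982.

$982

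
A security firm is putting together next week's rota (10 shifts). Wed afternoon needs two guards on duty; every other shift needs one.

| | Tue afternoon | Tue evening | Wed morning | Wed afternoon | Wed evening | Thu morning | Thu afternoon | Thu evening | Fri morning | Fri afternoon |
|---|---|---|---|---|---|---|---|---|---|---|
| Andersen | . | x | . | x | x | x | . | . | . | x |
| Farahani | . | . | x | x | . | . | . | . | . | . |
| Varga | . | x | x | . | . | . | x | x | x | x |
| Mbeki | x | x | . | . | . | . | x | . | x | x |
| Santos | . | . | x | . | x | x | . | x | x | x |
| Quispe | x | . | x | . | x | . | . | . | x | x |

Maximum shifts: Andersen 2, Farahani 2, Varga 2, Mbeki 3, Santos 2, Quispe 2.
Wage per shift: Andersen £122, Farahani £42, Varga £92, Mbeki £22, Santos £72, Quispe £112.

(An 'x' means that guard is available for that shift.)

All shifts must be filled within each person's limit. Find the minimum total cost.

Wed afternoon can only be covered by Andersen and Farahani, so that assignment is forced.
Picking the cheapest available guard for each shift independently would cost £532, but that ignores the shift limits.
An optimal schedule: Tue afternoon→Mbeki, Tue evening→Mbeki, Wed morning→Farahani, Wed afternoon→Farahani+Andersen, Wed evening→Quispe, Thu morning→Santos, Thu afternoon→Mbeki, Thu evening→Santos, Fri morning→Varga, Fri afternoon→Varga.
Total: 22 + 22 + 42 + 42 + 122 + 112 + 72 + 22 + 72 + 92 + 92 = £712.

£712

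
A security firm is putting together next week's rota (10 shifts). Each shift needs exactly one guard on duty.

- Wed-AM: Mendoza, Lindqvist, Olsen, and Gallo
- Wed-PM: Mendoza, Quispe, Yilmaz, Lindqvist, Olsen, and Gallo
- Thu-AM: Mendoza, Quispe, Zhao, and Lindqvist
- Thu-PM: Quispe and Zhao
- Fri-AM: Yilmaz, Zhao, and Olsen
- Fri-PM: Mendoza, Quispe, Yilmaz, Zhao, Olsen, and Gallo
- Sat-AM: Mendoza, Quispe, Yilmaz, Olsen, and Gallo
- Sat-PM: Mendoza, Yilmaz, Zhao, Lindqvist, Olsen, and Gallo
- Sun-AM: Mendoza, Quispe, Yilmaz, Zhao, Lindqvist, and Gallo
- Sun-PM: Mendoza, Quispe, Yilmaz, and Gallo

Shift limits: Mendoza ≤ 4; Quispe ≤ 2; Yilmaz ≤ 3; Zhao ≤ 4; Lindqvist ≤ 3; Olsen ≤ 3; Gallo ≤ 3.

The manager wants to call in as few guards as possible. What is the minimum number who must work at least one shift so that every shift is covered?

3

10 slots to fill and no one can take more than 4, so at least ⌈10/4⌉ = 3 guards are needed.
Mendoza, Quispe, and Zhao alone can cover everything: Wed-AM→Mendoza, Wed-PM→Mendoza, Thu-AM→Zhao, Thu-PM→Quispe, Fri-AM→Zhao, Fri-PM→Zhao, Sat-AM→Mendoza, Sat-PM→Mendoza, Sun-AM→Zhao, Sun-PM→Quispe.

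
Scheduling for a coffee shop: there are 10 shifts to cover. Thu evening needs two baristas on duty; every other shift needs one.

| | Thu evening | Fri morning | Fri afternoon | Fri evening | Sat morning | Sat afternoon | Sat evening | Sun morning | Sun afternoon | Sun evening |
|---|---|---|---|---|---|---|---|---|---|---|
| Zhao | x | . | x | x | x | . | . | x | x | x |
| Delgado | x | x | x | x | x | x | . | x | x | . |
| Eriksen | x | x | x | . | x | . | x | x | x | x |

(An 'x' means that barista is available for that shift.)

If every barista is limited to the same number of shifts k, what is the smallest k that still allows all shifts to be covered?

With 3 baristas and 11 worker-slots to fill, someone must work at least ⌈11/3⌉ = 4 shifts, so k ≥ 4.
k = 4 works: Thu evening→Zhao+Delgado, Fri morning→Delgado, Fri afternoon→Zhao, Fri evening→Zhao, Sat morning→Delgado, Sat afternoon→Delgado, Sat evening→Eriksen, Sun morning→Eriksen, Sun afternoon→Eriksen, Sun evening→Zhao.
Loads: Zhao 4, Delgado 4, Eriksen 3 — all ≤ 4.

4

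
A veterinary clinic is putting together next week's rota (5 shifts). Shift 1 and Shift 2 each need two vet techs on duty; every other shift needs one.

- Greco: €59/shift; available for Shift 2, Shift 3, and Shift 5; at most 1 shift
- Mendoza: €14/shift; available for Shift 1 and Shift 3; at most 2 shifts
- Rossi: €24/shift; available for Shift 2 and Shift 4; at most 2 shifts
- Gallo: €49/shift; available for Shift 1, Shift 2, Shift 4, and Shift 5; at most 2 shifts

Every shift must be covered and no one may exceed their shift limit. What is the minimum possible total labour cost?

€233

Shift 1 can only be covered by Mendoza and Gallo, so that assignment is forced.
Picking the cheapest available vet tech for each shift independently would cost €223, but that ignores the shift limits.
An optimal schedule: Shift 1→Mendoza+Gallo, Shift 2→Rossi+Gallo, Shift 3→Mendoza, Shift 4→Rossi, Shift 5→Greco.
Total: 14 + 49 + 24 + 49 + 14 + 24 + 59 = €233.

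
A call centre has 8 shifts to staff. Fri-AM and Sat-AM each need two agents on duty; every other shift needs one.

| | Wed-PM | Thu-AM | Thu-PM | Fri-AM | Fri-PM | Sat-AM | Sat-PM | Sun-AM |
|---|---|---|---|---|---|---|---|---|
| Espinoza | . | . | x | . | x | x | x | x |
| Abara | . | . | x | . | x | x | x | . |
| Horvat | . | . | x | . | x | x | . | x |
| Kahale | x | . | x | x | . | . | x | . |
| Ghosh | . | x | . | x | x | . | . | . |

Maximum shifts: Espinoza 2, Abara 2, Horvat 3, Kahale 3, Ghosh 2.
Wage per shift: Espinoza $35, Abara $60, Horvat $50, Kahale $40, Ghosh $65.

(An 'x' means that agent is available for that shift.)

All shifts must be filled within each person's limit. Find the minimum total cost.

Wed-PM can only be covered by Kahale, so that assignment is forced.
Thu-AM can only be covered by Ghosh, so that assignment is forced.
Fri-AM can only be covered by Kahale and Ghosh, so that assignment is forced.
Picking the cheapest available agent for each shift independently would cost $435, but that ignores the shift limits.
An optimal schedule: Wed-PM→Kahale, Thu-AM→Ghosh, Thu-PM→Horvat, Fri-AM→Kahale+Ghosh, Fri-PM→Horvat, Sat-AM→Espinoza+Horvat, Sat-PM→Kahale, Sun-AM→Espinoza.
Total: 40 + 65 + 50 + 40 + 65 + 50 + 35 + 50 + 40 + 35 = $470.

$470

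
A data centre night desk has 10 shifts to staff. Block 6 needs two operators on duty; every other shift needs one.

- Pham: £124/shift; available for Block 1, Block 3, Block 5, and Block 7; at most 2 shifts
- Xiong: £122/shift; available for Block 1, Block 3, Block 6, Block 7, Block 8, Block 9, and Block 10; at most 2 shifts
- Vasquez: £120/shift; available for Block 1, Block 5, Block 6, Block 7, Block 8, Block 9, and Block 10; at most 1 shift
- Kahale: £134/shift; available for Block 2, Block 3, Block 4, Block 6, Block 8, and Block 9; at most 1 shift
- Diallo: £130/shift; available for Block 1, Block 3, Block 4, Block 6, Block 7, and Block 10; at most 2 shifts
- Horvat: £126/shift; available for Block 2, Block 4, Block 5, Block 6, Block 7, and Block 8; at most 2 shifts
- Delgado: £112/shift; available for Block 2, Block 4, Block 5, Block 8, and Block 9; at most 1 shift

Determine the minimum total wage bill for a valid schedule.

£1370

Picking the cheapest available operator for each shift independently would cost £1284, but that ignores the shift limits.
An optimal schedule: Block 1→Pham, Block 2→Kahale, Block 3→Pham, Block 4→Diallo, Block 5→Vasquez, Block 6→Diallo+Horvat, Block 7→Horvat, Block 8→Delgado, Block 9→Xiong, Block 10→Xiong.
Total: 124 + 134 + 124 + 130 + 120 + 130 + 126 + 126 + 112 + 122 + 122 = £1370.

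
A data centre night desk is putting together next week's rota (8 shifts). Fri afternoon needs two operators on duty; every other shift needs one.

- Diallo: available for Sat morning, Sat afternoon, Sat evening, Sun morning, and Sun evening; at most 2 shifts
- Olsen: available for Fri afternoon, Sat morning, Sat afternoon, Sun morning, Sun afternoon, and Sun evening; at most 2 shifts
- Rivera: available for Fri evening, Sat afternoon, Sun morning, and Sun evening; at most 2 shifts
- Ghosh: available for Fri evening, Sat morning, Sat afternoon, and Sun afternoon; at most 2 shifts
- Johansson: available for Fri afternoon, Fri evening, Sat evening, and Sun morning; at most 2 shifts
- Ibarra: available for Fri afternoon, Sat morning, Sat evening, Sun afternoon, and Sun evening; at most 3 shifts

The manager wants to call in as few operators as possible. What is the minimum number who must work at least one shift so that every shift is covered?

4

9 slots to fill and no one can take more than 3, so at least ⌈9/3⌉ = 3 operators are needed.
Any 3 operators together have capacity at most 3+2+2 = 7 < 9 slots, so 3 can never suffice.
Diallo, Olsen, Rivera, and Ibarra alone can cover everything: Fri afternoon→Olsen+Ibarra, Fri evening→Rivera, Sat morning→Ibarra, Sat afternoon→Diallo, Sat evening→Diallo, Sun morning→Rivera, Sun afternoon→Olsen, Sun evening→Ibarra.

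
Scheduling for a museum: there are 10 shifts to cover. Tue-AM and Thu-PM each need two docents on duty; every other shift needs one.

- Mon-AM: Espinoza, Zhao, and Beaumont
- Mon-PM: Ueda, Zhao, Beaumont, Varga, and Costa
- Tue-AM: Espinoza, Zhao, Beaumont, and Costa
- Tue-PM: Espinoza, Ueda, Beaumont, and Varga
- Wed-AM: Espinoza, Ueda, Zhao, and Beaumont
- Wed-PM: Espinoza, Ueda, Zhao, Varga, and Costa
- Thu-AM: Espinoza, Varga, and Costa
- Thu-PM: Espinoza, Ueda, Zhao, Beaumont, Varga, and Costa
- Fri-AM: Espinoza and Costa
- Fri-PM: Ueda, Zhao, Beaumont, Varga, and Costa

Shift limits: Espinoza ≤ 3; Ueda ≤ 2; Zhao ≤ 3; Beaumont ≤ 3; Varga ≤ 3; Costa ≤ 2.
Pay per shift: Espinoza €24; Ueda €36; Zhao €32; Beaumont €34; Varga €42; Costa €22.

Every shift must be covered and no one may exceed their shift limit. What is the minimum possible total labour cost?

Picking the cheapest available docent for each shift independently would cost €274, but that ignores the shift limits.
An optimal schedule: Mon-AM→Espinoza, Mon-PM→Zhao, Tue-AM→Zhao+Beaumont, Tue-PM→Espinoza, Wed-AM→Espinoza, Wed-PM→Zhao, Thu-AM→Costa, Thu-PM→Beaumont+Ueda, Fri-AM→Costa, Fri-PM→Beaumont.
Total: 24 + 32 + 32 + 34 + 24 + 24 + 32 + 22 + 34 + 36 + 22 + 34 = €350.

€350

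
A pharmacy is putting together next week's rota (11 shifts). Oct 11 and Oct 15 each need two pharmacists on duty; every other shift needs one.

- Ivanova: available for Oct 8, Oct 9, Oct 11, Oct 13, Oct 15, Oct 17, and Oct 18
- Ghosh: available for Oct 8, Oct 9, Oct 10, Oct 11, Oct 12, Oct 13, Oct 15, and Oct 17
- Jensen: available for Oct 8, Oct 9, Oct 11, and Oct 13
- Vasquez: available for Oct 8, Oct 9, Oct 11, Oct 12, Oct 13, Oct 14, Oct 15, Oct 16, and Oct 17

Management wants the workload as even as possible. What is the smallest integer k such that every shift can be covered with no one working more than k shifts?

4

With 4 pharmacists and 13 worker-slots to fill, someone must work at least ⌈13/4⌉ = 4 shifts, so k ≥ 4.
k = 4 works: Oct 8→Ivanova, Oct 9→Ghosh, Oct 10→Ghosh, Oct 11→Jensen+Vasquez, Oct 12→Ghosh, Oct 13→Jensen, Oct 14→Vasquez, Oct 15→Ivanova+Ghosh, Oct 16→Vasquez, Oct 17→Ivanova, Oct 18→Ivanova.
Loads: Ivanova 4, Ghosh 4, Jensen 2, Vasquez 3 — all ≤ 4.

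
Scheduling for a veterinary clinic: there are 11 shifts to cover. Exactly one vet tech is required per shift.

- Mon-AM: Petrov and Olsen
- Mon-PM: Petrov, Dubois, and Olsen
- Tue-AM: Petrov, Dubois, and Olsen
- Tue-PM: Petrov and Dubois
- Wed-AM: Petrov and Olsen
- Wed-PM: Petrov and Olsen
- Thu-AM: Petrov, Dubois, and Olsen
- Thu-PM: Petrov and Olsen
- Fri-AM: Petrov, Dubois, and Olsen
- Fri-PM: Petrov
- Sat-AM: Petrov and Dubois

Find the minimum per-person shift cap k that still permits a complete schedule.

4

With 3 vet techs and 11 worker-slots to fill, someone must work at least ⌈11/3⌉ = 4 shifts, so k ≥ 4.
k = 4 works: Mon-AM→Petrov, Mon-PM→Dubois, Tue-AM→Dubois, Tue-PM→Petrov, Wed-AM→Petrov, Wed-PM→Olsen, Thu-AM→Dubois, Thu-PM→Olsen, Fri-AM→Olsen, Fri-PM→Petrov, Sat-AM→Dubois.
Loads: Petrov 4, Dubois 4, Olsen 3 — all ≤ 4.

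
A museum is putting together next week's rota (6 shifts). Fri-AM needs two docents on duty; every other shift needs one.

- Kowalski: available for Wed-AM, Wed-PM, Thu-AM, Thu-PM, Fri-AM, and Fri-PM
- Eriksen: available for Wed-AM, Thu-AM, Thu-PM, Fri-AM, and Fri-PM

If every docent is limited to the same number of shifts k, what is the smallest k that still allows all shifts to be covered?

4

With 2 docents and 7 worker-slots to fill, someone must work at least ⌈7/2⌉ = 4 shifts, so k ≥ 4.
k = 4 works: Wed-AM→Kowalski, Wed-PM→Kowalski, Thu-AM→Kowalski, Thu-PM→Eriksen, Fri-AM→Kowalski+Eriksen, Fri-PM→Eriksen.
Loads: Kowalski 4, Eriksen 3 — all ≤ 4.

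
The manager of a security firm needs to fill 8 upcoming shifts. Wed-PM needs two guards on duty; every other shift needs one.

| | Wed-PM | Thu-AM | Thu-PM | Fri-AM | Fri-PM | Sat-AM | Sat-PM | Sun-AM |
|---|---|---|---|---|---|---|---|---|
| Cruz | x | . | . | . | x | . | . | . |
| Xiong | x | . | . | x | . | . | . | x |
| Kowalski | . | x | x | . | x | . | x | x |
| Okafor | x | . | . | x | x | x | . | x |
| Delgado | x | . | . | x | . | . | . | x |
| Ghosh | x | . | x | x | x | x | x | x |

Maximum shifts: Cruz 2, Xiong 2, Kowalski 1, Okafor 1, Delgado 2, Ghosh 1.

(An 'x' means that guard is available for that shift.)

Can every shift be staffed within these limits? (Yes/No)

No

Total capacity is 9 and 9 slots are needed, so capacity alone doesn't rule it out.
Shifts {Thu-AM, Thu-PM, Sat-PM} need 3 worker-slots in total, but the guards available for any of those shifts (Kowalski and Ghosh) can supply at most 2 among them. So no valid schedule exists.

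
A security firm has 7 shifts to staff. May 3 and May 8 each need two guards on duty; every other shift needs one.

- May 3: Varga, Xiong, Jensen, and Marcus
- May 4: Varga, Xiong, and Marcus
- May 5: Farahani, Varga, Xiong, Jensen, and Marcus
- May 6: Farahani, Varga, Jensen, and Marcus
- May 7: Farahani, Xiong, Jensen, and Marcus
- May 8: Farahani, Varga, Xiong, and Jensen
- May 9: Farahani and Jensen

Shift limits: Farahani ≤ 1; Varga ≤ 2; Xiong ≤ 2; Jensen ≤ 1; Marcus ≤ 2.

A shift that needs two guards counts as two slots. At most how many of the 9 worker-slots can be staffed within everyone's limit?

Total capacity across all guards is 1+2+2+1+2 = 8, and 9 slots are needed, so at most 8 can be filled.
An assignment achieving 8: May 3→Varga+Xiong, May 4→Varga, May 5→Marcus, May 6→Jensen, May 7→Marcus, May 8→Xiong, May 9→Farahani.
Loads: Farahani 1/1, Varga 2/2, Xiong 2/2, Jensen 1/1, Marcus 2/2.

8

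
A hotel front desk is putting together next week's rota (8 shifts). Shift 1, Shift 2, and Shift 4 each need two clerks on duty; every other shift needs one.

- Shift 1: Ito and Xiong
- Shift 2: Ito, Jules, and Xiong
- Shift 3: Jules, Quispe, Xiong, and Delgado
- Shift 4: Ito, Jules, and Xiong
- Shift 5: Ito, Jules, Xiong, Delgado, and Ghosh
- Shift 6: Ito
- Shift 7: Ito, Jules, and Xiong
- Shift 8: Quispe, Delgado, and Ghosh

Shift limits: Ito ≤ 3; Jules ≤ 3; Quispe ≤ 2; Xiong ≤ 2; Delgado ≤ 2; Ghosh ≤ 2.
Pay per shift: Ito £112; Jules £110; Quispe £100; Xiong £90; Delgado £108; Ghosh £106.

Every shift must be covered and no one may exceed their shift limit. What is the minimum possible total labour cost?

£1152

Shift 1 can only be covered by Ito and Xiong, so that assignment is forced.
Shift 6 can only be covered by Ito, so that assignment is forced.
Picking the cheapest available clerk for each shift independently would cost £1084, but that ignores the shift limits.
An optimal schedule: Shift 1→Xiong+Ito, Shift 2→Xiong+Jules, Shift 3→Quispe, Shift 4→Jules+Ito, Shift 5→Ghosh, Shift 6→Ito, Shift 7→Jules, Shift 8→Quispe.
Total: 90 + 112 + 90 + 110 + 100 + 110 + 112 + 106 + 112 + 110 + 100 = £1152.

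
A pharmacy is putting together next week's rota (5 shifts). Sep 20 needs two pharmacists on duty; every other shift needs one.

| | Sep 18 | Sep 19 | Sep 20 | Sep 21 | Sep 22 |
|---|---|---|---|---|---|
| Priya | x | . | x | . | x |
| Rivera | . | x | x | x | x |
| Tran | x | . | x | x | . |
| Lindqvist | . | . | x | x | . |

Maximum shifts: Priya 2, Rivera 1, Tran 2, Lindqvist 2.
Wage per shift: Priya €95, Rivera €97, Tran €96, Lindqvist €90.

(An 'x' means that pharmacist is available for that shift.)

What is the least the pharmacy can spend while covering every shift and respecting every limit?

€563

Sep 19 can only be covered by Rivera, so that assignment is forced.
Picking the cheapest available pharmacist for each shift independently would cost €562, but that ignores the shift limits.
An optimal schedule: Sep 18→Priya, Sep 19→Rivera, Sep 20→Lindqvist+Tran, Sep 21→Lindqvist, Sep 22→Priya.
Total: 95 + 97 + 90 + 96 + 90 + 95 = €563.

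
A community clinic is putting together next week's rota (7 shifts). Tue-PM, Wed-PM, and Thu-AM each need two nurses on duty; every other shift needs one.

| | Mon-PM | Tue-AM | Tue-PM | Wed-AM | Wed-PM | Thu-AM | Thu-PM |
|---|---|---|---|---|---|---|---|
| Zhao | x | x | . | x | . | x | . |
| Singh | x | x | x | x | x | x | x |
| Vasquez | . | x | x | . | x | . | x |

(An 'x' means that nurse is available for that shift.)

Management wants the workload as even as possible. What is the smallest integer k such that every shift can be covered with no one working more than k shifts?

4

With 3 nurses and 10 worker-slots to fill, someone must work at least ⌈10/3⌉ = 4 shifts, so k ≥ 4.
k = 4 works: Mon-PM→Zhao, Tue-AM→Zhao, Tue-PM→Singh+Vasquez, Wed-AM→Zhao, Wed-PM→Singh+Vasquez, Thu-AM→Zhao+Singh, Thu-PM→Singh.
Loads: Zhao 4, Singh 4, Vasquez 2 — all ≤ 4.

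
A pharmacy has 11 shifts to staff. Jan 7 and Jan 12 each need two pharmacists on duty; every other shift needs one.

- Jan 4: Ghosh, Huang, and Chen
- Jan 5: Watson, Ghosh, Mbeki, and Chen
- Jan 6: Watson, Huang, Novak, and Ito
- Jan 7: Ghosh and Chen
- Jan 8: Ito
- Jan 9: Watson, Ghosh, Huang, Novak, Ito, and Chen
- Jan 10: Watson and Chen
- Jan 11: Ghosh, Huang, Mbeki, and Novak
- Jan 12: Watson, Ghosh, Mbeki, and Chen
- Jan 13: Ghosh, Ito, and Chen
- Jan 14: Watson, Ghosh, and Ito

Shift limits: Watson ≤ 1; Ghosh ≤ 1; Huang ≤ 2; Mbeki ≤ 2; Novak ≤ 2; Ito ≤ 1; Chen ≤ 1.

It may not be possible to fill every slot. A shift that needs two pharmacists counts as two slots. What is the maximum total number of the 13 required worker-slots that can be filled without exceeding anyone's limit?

10

Total capacity across all pharmacists is 1+1+2+2+2+1+1 = 10, and 13 slots are needed, so at most 10 can be filled.
An assignment achieving 10: Jan 4→Huang, Jan 5→Mbeki, Jan 6→Huang, Jan 7→Ghosh+Chen, Jan 8→Ito, Jan 9→Novak, Jan 10→Watson, Jan 11→Novak, Jan 12→Mbeki.
Loads: Watson 1/1, Ghosh 1/1, Huang 2/2, Mbeki 2/2, Novak 2/2, Ito 1/1, Chen 1/1.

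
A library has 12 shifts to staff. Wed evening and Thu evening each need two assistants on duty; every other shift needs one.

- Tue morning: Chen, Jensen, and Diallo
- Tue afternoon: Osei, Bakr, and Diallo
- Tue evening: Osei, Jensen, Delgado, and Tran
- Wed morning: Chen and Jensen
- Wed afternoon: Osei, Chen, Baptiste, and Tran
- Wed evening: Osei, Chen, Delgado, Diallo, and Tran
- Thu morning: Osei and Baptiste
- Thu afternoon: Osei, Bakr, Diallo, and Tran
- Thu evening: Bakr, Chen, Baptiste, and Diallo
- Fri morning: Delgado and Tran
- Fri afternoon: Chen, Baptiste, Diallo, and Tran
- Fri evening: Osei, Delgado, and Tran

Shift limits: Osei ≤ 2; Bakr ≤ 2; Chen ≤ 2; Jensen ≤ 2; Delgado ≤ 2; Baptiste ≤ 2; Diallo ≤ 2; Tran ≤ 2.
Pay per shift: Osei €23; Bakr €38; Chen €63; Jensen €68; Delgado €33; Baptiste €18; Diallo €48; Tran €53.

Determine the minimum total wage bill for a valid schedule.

€552

Picking the cheapest available assistant for each shift independently would cost €402, but that ignores the shift limits.
An optimal schedule: Tue morning→Diallo, Tue afternoon→Osei, Tue evening→Delgado, Wed morning→Chen, Wed afternoon→Baptiste, Wed evening→Tran+Chen, Thu morning→Baptiste, Thu afternoon→Bakr, Thu evening→Bakr+Diallo, Fri morning→Delgado, Fri afternoon→Tran, Fri evening→Osei.
Total: 48 + 23 + 33 + 63 + 18 + 53 + 63 + 18 + 38 + 38 + 48 + 33 + 53 + 23 = €552.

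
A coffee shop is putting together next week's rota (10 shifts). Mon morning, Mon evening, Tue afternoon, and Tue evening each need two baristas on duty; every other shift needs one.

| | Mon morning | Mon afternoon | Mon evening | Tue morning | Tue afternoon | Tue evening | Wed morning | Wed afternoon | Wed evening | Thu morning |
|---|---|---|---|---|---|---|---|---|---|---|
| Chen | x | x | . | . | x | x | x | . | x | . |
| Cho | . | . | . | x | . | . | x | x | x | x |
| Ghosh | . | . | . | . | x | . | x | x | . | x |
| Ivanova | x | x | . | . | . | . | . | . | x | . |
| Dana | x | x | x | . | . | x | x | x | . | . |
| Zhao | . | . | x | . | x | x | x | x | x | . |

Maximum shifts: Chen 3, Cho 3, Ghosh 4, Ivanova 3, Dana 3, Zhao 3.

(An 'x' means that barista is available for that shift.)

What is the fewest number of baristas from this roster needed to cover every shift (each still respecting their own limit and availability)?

5

14 slots to fill and no one can take more than 4, so at least ⌈14/4⌉ = 4 baristas are needed.
Any 4 baristas together have capacity at most 4+3+3+3 = 13 < 14 slots, so 4 can never suffice.
Chen, Cho, Ghosh, Dana, and Zhao alone can cover everything: Mon morning→Chen+Dana, Mon afternoon→Chen, Mon evening→Dana+Zhao, Tue morning→Cho, Tue afternoon→Chen+Ghosh, Tue evening→Dana+Zhao, Wed morning→Ghosh, Wed afternoon→Ghosh, Wed evening→Cho, Thu morning→Cho.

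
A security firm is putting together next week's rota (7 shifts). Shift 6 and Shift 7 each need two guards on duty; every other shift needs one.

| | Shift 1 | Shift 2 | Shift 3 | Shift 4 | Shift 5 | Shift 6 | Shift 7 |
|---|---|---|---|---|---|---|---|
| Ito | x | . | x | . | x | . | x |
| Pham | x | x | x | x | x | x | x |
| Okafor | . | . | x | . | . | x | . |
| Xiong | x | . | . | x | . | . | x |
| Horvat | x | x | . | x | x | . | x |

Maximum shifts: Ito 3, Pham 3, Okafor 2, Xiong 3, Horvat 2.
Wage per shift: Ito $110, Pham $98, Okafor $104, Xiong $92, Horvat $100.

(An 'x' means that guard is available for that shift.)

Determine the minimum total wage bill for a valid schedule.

Shift 6 can only be covered by Pham and Okafor, so that assignment is forced.
Picking the cheapest available guard for each shift independently would cost $870, but that ignores the shift limits.
An optimal schedule: Shift 1→Xiong, Shift 2→Pham, Shift 3→Pham, Shift 4→Xiong, Shift 5→Horvat, Shift 6→Pham+Okafor, Shift 7→Xiong+Horvat.
Total: 92 + 98 + 98 + 92 + 100 + 98 + 104 + 92 + 100 = $874.

$874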